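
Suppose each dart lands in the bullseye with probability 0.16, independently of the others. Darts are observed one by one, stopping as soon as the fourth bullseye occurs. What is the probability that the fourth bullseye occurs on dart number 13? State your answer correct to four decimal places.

0.0300

Y = trial on which the fourth success occurs; negative binomial, r=4, p=0.16.
P(Y=13) = C(12,3) · p^4 · (1−p)^9
= 220 · 0.00065536 · 0.20822 = 0.030020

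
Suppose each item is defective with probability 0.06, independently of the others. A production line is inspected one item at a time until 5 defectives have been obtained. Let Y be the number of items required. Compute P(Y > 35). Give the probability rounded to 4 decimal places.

0.9437

Needing more than 35 items ⇔ fewer than 5 successes in the first 35. With X ~ Binomial(35, 0.06), P(Y > 35) = P(X ≤ 4).
  k=0: C(35,0)·0.06^0·0.94^35 = 0.114677
  k=1: C(35,1)·0.06^1·0.94^34 = 0.256192
  k=2: C(35,2)·0.06^2·0.94^33 = 0.277996
  k=3: C(35,3)·0.06^3·0.94^32 = 0.195189
  k=4: C(35,4)·0.06^4·0.94^31 = 0.099671
P(X ≤ 4) = 0.943725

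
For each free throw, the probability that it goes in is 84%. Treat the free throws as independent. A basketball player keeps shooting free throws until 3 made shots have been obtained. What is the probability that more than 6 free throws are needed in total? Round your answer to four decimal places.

Needing more than 6 free throws ⇔ fewer than 3 successes in the first 6. With X ~ Binomial(6, 0.84), P(Y > 6) = P(X ≤ 2).
  k=0: C(6,0)·0.84^0·0.16^6 = 0.000017
  k=1: C(6,1)·0.84^1·0.16^5 = 0.000528
  k=2: C(6,2)·0.84^2·0.16^4 = 0.006936
P(X ≤ 2) = 0.007482

0.0075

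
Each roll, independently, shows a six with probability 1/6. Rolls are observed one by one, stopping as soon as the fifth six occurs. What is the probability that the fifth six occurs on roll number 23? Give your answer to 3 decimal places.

Y = trial on which the fifth success occurs; negative binomial, r=5, p=0.166667.
P(Y=23) = C(22,4) · p^5 · (1−p)^18
= 7315 · 0.0001286 · 0.037561 = 0.03533

0.035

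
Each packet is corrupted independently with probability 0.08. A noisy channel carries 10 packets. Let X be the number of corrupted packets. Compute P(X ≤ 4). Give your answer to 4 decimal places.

0.9994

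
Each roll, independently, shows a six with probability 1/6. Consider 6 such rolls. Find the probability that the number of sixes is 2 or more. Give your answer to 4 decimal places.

0.2632

X ~ Binomial(6, 0.166667); P(X ≥ 2) = Σ C(6,k) p^k (1−p)^(6−k) over k:
  k=2: C(6,2)·0.166667^2·0.833333^4 = 0.200939
  k=3: C(6,3)·0.166667^3·0.833333^3 = 0.053584
  k=4: C(6,4)·0.166667^4·0.833333^2 = 0.008038
  k=5: C(6,5)·0.166667^5·0.833333^1 = 0.000643
  k=6: C(6,6)·0.166667^6·0.833333^0 = 0.000021
Total = 0.263224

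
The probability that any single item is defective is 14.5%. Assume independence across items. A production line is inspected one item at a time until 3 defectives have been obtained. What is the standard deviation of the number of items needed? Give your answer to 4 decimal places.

11.0453

Y = total items until the third success; negative binomial with r=3, p=0.145.
SD(Y) = √[r(1−p)/p²] = √(121.997622) = 11.045253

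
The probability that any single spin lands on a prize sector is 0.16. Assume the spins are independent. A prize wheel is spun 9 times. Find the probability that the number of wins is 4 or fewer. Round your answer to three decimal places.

X ~ Binomial(9, 0.16); P(X ≤ 4) = Σ C(9,k) p^k (1−p)^(9−k) over k:
  k=0: C(9,0)·0.16^0·0.84^9 = 0.20822
  k=1: C(9,1)·0.16^1·0.84^8 = 0.35694
  k=2: C(9,2)·0.16^2·0.84^7 = 0.27196
  k=3: C(9,3)·0.16^3·0.84^6 = 0.12087
  k=4: C(9,4)·0.16^4·0.84^5 = 0.03453
Total = 0.99252

0.993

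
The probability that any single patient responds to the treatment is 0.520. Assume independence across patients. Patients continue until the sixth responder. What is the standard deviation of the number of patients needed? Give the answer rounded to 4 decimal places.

3.2636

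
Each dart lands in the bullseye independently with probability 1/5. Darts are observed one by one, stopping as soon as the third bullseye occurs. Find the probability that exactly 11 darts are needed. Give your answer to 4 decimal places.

Y = trial on which the third success occurs; negative binomial, r=3, p=0.20.
P(Y=11) = C(10,2) · p^3 · (1−p)^8
= 45 · 0.008 · 0.16777 = 0.060398

0.0604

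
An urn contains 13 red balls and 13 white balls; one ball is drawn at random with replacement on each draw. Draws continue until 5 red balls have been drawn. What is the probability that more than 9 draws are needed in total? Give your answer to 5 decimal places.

Needing more than 9 draws ⇔ fewer than 5 successes in the first 9. With X ~ Binomial(9, 0.50), P(Y > 9) = P(X ≤ 4).
  k=0: C(9,0)·0.50^0·0.50^9 = 0.0019531
  k=1: C(9,1)·0.50^1·0.50^8 = 0.0175781
  k=2: C(9,2)·0.50^2·0.50^7 = 0.0703125
  k=3: C(9,3)·0.50^3·0.50^6 = 0.1640625
  k=4: C(9,4)·0.50^4·0.50^5 = 0.2460938
P(X ≤ 4) = 0.5000000

0.50000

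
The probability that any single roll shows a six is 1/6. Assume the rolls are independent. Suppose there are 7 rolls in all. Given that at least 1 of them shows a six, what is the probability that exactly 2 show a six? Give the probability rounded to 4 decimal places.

0.3252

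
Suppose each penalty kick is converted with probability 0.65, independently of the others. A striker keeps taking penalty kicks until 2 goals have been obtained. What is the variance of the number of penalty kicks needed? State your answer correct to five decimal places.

1.65680

Y = total penalty kicks until the second success; negative binomial with r=2, p=0.65.
Var(Y) = r(1−p)/p² = 2·0.35 / 0.65² = 1.6568047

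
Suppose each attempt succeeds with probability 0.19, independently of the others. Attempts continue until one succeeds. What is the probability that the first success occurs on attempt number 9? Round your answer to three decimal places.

Geometric (trials to first success), p = 0.19.
P(Y = 9) = (1−p)^8 · p = 0.1853 · 0.19 = 0.03521

0.035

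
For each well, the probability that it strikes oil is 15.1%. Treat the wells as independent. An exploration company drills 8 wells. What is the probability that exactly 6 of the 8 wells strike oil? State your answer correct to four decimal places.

0.0002

X ~ Binomial(n=8, p=0.151).
P(X=6) = C(8,6) · p^6 · (1−p)^2
= 28 · 1.1854e-05 · 0.7208 = 0.000239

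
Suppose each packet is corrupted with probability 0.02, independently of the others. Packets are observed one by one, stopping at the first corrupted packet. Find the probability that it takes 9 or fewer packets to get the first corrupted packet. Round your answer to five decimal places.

Y = number of packets to the first success; geometric, p = 0.02.
P(Y ≤ 9) = 1 − (1−p)^9 = 1 − 0.8337478 = 0.1662522

0.16625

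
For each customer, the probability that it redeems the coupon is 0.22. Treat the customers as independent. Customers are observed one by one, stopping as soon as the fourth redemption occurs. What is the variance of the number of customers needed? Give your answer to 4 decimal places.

64.4628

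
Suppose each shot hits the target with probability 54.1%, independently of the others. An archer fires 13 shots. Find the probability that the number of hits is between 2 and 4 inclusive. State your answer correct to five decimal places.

0.07853

X ~ Binomial(13, 0.541); P(2 ≤ X ≤ 4) = Σ C(13,k) p^k (1−p)^(13−k) over k:
  k=2: C(13,2)·0.541^2·0.459^11 = 0.0043494
  k=3: C(13,3)·0.541^3·0.459^10 = 0.0187968
  k=4: C(13,4)·0.541^4·0.459^9 = 0.0553872
Total = 0.0785334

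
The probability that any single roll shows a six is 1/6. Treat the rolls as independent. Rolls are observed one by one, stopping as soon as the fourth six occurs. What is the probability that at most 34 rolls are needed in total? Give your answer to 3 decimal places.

0.841

Finishing within 34 rolls ⇔ at least 4 successes in the first 34. With X ~ Binomial(34, 0.166667), P(Y ≤ 34) = 1 − P(X ≤ 3).
  k=0: C(34,0)·0.166667^0·0.833333^34 = 0.00203
  k=1: C(34,1)·0.166667^1·0.833333^33 = 0.01381
  k=2: C(34,2)·0.166667^2·0.833333^32 = 0.04559
  k=3: C(34,3)·0.166667^3·0.833333^31 = 0.09726
1 − 0.15869 = 0.84131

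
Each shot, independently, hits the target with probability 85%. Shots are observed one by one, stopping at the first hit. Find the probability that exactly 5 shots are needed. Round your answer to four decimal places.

0.0004

Geometric (trials to first success), p = 0.85.
P(Y = 5) = (1−p)^4 · p = 0.00050625 · 0.85 = 0.000430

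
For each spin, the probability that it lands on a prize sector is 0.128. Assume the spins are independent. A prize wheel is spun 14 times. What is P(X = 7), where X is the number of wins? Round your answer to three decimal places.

X ~ Binomial(n=14, p=0.128).
P(X=7) = C(14,7) · p^7 · (1−p)^7
= 3432 · 5.6295e-07 · 0.38337 = 0.00074

0.001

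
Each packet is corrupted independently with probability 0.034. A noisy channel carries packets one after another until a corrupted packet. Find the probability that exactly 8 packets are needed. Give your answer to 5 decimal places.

0.02669

Geometric (trials to first success), p = 0.034.
P(Y = 8) = (1−p)^7 · p = 0.78495 · 0.034 = 0.0266882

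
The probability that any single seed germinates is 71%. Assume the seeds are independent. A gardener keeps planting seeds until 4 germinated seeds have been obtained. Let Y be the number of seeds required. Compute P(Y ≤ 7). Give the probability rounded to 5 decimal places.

Finishing within 7 seeds ⇔ at least 4 successes in the first 7. With X ~ Binomial(7, 0.71), P(Y ≤ 7) = 1 − P(X ≤ 3).
  k=0: C(7,0)·0.71^0·0.29^7 = 0.0001725
  k=1: C(7,1)·0.71^1·0.29^6 = 0.0029563
  k=2: C(7,2)·0.71^2·0.29^5 = 0.0217133
  k=3: C(7,3)·0.71^3·0.29^4 = 0.0886003
1 − 0.1134424 = 0.8865576

0.88656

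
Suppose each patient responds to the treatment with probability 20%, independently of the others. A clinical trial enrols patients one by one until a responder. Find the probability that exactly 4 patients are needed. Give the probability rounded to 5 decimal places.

Geometric (trials to first success), p = 0.20.
P(Y = 4) = (1−p)^3 · p = 0.512 · 0.20 = 0.1024000

0.10240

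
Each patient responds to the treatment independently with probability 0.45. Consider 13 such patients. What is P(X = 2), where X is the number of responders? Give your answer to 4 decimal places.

0.0220

X ~ Binomial(n=13, p=0.45).
P(X=2) = C(13,2) · p^2 · (1−p)^11
= 78 · 0.2025 · 0.0013931 = 0.022004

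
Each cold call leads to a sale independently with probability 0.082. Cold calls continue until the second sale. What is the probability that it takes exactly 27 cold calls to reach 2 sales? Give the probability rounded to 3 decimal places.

Y = trial on which the second success occurs; negative binomial, r=2, p=0.082.
P(Y=27) = C(26,1) · p^2 · (1−p)^25
= 26 · 0.006724 · 0.11778 = 0.02059

0.021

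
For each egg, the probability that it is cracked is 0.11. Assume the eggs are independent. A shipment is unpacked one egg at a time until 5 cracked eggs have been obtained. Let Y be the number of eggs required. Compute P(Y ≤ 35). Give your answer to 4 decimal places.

0.3399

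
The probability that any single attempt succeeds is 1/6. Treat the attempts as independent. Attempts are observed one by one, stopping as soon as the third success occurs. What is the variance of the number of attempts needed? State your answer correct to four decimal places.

90.0000

Y = total attempts until the third success; negative binomial with r=3, p=0.166667.
Var(Y) = r(1−p)/p² = 3·0.833333 / 0.166667² = 90.000000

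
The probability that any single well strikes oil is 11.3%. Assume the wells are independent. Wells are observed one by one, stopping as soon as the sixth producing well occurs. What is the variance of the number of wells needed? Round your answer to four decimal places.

Y = total wells until the sixth success; negative binomial with r=6, p=0.113.
Var(Y) = r(1−p)/p² = 6·0.887 / 0.113² = 416.790665

416.7907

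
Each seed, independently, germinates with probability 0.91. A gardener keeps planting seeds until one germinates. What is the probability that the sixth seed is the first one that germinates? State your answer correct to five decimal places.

Geometric (trials to first success), p = 0.91.
P(Y = 6) = (1−p)^5 · p = 5.9049e-06 · 0.91 = 0.0000054

0.00001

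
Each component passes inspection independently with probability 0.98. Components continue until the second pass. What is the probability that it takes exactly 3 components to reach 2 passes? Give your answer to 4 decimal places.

Y = trial on which the second success occurs; negative binomial, r=2, p=0.98.
P(Y=3) = C(2,1) · p^2 · (1−p)^1
= 2 · 0.9604 · 0.02 = 0.038416

0.0384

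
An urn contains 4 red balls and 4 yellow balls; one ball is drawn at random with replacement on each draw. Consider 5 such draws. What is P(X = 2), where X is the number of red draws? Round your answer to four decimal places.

X ~ Binomial(n=5, p=0.50).
P(X=2) = C(5,2) · p^2 · (1−p)^3
= 10 · 0.25 · 0.125 = 0.312500

0.3125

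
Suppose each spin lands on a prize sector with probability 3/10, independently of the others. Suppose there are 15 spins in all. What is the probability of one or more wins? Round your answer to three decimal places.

0.995

P(at least one) = 1 − P(none) = 1 − (1 − 0.30)^15
= 1 − 0.00475 = 0.99525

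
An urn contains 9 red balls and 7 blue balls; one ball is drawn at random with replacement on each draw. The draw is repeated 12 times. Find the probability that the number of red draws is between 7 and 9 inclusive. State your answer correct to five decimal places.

0.51181

X ~ Binomial(12, 0.5625); P(7 ≤ X ≤ 9) = Σ C(12,k) p^k (1−p)^(12−k) over k:
  k=7: C(12,7)·0.5625^7·0.4375^5 = 0.2261899
  k=8: C(12,8)·0.5625^8·0.4375^4 = 0.1817597
  k=9: C(12,9)·0.5625^9·0.4375^3 = 0.1038627
Total = 0.5118123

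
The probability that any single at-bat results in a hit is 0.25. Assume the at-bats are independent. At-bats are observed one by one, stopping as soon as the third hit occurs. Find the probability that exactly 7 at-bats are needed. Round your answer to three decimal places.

Y = trial on which the third success occurs; negative binomial, r=3, p=0.25.
P(Y=7) = C(6,2) · p^3 · (1−p)^4
= 15 · 0.015625 · 0.31641 = 0.07416

0.074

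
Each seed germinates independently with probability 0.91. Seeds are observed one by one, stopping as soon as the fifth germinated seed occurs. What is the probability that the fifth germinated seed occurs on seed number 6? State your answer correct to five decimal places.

0.28081

Y = trial on which the fifth success occurs; negative binomial, r=5, p=0.91.
P(Y=6) = C(5,4) · p^5 · (1−p)^1
= 5 · 0.62403 · 0.09 = 0.2808145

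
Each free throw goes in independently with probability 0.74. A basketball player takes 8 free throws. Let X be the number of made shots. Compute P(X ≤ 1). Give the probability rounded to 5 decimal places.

0.00050

X ~ Binomial(8, 0.74); P(X ≤ 1) = Σ C(8,k) p^k (1−p)^(8−k) over k:
  k=0: C(8,0)·0.74^0·0.26^8 = 0.0000209
  k=1: C(8,1)·0.74^1·0.26^7 = 0.0004755
Total = 0.0004964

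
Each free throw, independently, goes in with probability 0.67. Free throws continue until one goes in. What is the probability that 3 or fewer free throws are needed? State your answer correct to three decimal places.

0.964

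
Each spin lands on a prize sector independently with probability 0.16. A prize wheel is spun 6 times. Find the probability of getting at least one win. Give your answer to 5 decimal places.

0.64870

P(at least one) = 1 − P(none) = 1 − (1 − 0.16)^6
= 1 − 0.3512980 = 0.6487020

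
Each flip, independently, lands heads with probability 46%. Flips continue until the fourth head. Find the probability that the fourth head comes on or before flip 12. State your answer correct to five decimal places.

Finishing within 12 flips ⇔ at least 4 successes in the first 12. With X ~ Binomial(12, 0.46), P(Y ≤ 12) = 1 − P(X ≤ 3).
  k=0: C(12,0)·0.46^0·0.54^12 = 0.0006148
  k=1: C(12,1)·0.46^1·0.54^11 = 0.0062845
  k=2: C(12,2)·0.46^2·0.54^10 = 0.0294440
  k=3: C(12,3)·0.46^3·0.54^9 = 0.0836065
1 − 0.1199498 = 0.8800502

0.88005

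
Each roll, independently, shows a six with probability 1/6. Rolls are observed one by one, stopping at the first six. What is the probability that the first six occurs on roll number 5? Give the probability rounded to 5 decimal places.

0.08038

Geometric (trials to first success), p = 0.166667.
P(Y = 5) = (1−p)^4 · p = 0.48225 · 0.166667 = 0.0803755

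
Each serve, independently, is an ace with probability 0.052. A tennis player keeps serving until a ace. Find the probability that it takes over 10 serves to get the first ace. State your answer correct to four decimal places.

0.5863

Y = number of serves to the first success; geometric, p = 0.052.
P(Y > 10) = P(first 10 all fail) = (1−p)^10 = 0.586251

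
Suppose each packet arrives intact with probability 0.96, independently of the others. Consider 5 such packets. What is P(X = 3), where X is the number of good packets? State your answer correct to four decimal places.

X ~ Binomial(n=5, p=0.96).
P(X=3) = C(5,3) · p^3 · (1−p)^2
= 10 · 0.88474 · 0.0016 = 0.014156

0.0142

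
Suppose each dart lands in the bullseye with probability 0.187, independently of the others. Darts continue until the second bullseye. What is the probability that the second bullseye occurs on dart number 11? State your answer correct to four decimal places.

Y = trial on which the second success occurs; negative binomial, r=2, p=0.187.
P(Y=11) = C(10,1) · p^2 · (1−p)^9
= 10 · 0.034969 · 0.15517 = 0.054262

0.0543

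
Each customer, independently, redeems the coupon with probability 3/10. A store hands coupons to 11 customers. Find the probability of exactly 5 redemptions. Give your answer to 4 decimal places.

0.1321

X ~ Binomial(n=11, p=0.30).
P(X=5) = C(11,5) · p^5 · (1−p)^6
= 462 · 0.00243 · 0.11765 = 0.132080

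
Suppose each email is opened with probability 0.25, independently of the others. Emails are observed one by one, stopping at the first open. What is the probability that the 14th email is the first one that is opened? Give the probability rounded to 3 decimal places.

Geometric (trials to first success), p = 0.25.
P(Y = 14) = (1−p)^13 · p = 0.023757 · 0.25 = 0.00594

0.006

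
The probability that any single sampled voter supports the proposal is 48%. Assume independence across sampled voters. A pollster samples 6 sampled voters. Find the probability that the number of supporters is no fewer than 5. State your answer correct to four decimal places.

0.0917

X ~ Binomial(6, 0.48); P(X ≥ 5) = Σ C(6,k) p^k (1−p)^(6−k) over k:
  k=5: C(6,5)·0.48^5·0.52^1 = 0.079499
  k=6: C(6,6)·0.48^6·0.52^0 = 0.012231
Total = 0.091729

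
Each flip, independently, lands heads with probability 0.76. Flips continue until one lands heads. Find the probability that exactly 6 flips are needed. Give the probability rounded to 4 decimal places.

0.0006

Geometric (trials to first success), p = 0.76.
P(Y = 6) = (1−p)^5 · p = 0.00079626 · 0.76 = 0.000605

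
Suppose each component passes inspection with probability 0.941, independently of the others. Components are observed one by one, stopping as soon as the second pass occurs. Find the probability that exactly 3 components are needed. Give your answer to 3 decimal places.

Y = trial on which the second success occurs; negative binomial, r=2, p=0.941.
P(Y=3) = C(2,1) · p^2 · (1−p)^1
= 2 · 0.88548 · 0.059 = 0.10449

0.104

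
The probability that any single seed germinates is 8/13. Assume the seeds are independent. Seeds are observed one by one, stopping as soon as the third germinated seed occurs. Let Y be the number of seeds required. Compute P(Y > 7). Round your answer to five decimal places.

Needing more than 7 seeds ⇔ fewer than 3 successes in the first 7. With X ~ Binomial(7, 0.615385), P(Y > 7) = P(X ≤ 2).
  k=0: C(7,0)·0.615385^0·0.384615^7 = 0.0012450
  k=1: C(7,1)·0.615385^1·0.384615^6 = 0.0139446
  k=2: C(7,2)·0.615385^2·0.384615^5 = 0.0669339
P(X ≤ 2) = 0.0821235

0.08212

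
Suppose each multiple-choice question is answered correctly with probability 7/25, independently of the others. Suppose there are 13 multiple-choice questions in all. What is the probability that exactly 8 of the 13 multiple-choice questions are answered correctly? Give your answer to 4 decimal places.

0.0094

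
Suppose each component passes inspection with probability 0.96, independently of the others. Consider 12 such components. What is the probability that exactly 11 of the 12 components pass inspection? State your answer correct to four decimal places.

X ~ Binomial(n=12, p=0.96).
P(X=11) = C(12,11) · p^11 · (1−p)^1
= 12 · 0.63824 · 0.04 = 0.306355

0.3064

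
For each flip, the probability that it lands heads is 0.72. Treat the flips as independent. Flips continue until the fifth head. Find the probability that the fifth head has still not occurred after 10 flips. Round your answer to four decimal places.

Needing more than 10 flips ⇔ fewer than 5 successes in the first 10. With X ~ Binomial(10, 0.72), P(Y > 10) = P(X ≤ 4).
  k=0: C(10,0)·0.72^0·0.28^10 = 0.000003
  k=1: C(10,1)·0.72^1·0.28^9 = 0.000076
  k=2: C(10,2)·0.72^2·0.28^8 = 0.000881
  k=3: C(10,3)·0.72^3·0.28^7 = 0.006043
  k=4: C(10,4)·0.72^4·0.28^6 = 0.027196
P(X ≤ 4) = 0.034199

0.0342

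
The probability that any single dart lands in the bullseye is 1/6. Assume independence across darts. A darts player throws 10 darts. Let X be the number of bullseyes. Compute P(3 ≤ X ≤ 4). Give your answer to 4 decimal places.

0.2093

X ~ Binomial(10, 0.166667); P(3 ≤ X ≤ 4) = Σ C(10,k) p^k (1−p)^(10−k) over k:
  k=3: C(10,3)·0.166667^3·0.833333^7 = 0.155045
  k=4: C(10,4)·0.166667^4·0.833333^6 = 0.054266
Total = 0.209311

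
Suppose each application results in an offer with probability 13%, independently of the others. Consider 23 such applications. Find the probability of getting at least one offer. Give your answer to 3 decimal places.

0.959

P(at least one) = 1 − P(none) = 1 − (1 − 0.13)^23
= 1 − 0.04064 = 0.95936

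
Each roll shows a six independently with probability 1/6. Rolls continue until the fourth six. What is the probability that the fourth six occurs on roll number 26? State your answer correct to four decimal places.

Y = trial on which the fourth success occurs; negative binomial, r=4, p=0.166667.
P(Y=26) = C(25,3) · p^4 · (1−p)^22
= 2300 · 0.0007716 · 0.018114 = 0.032147

0.0321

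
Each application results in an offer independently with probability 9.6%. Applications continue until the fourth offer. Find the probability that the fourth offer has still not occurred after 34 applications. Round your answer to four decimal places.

0.5855

Needing more than 34 applications ⇔ fewer than 4 successes in the first 34. With X ~ Binomial(34, 0.096), P(Y > 34) = P(X ≤ 3).
  k=0: C(34,0)·0.096^0·0.904^34 = 0.032339
  k=1: C(34,1)·0.096^1·0.904^33 = 0.116764
  k=2: C(34,2)·0.096^2·0.904^32 = 0.204595
  k=3: C(34,3)·0.096^3·0.904^31 = 0.231754
P(X ≤ 3) = 0.585452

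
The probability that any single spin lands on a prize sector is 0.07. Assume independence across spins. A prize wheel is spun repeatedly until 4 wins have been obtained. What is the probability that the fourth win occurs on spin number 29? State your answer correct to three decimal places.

0.013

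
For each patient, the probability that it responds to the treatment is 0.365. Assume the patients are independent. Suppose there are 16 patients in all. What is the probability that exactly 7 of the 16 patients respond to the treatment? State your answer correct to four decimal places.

X ~ Binomial(n=16, p=0.365).
P(X=7) = C(16,7) · p^7 · (1−p)^9
= 11440 · 0.00086308 · 0.016787 = 0.165745

0.1657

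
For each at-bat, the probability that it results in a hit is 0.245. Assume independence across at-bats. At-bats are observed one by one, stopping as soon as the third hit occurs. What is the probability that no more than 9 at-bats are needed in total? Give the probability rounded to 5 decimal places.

0.38531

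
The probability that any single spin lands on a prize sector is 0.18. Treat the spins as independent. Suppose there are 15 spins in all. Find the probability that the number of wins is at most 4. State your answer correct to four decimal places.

0.8833

X ~ Binomial(15, 0.18); P(X ≤ 4) = Σ C(15,k) p^k (1−p)^(15−k) over k:
  k=0: C(15,0)·0.18^0·0.82^15 = 0.050957
  k=1: C(15,1)·0.18^1·0.82^14 = 0.167787
  k=2: C(15,2)·0.18^2·0.82^13 = 0.257819
  k=3: C(15,3)·0.18^3·0.82^12 = 0.245242
  k=4: C(15,4)·0.18^4·0.82^11 = 0.161501
Total = 0.883306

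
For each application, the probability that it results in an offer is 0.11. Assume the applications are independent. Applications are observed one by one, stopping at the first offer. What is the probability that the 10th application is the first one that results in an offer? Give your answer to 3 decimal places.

0.039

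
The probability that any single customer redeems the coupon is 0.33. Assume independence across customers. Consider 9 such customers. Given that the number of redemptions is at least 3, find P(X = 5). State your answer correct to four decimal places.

X ~ Binomial(9, 0.33). Want P(X=5 | X≥3) = P(X=5) / P(X≥3).
P(X=5) = C(9,5)·0.33^5·0.67^4 = 0.099366
P(X≥3) = 1 − 0.027207 − 0.120602 − 0.237604 = 0.614587
Ratio = 0.099366 / 0.614587 = 0.161680

0.1617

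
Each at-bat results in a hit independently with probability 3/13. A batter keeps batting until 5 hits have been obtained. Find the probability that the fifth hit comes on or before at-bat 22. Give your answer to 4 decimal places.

Finishing within 22 at-bats ⇔ at least 5 successes in the first 22. With X ~ Binomial(22, 0.230769), P(Y ≤ 22) = 1 − P(X ≤ 4).
  k=0: C(22,0)·0.230769^0·0.769231^22 = 0.003113
  k=1: C(22,1)·0.230769^1·0.769231^21 = 0.020549
  k=2: C(22,2)·0.230769^2·0.769231^20 = 0.064729
  k=3: C(22,3)·0.230769^3·0.769231^19 = 0.129459
  k=4: C(22,4)·0.230769^4·0.769231^18 = 0.184478
1 − 0.402329 = 0.597671

0.5977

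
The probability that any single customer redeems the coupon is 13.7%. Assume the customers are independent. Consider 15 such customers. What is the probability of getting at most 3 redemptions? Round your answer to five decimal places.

0.86080

X ~ Binomial(15, 0.137); P(X ≤ 3) = Σ C(15,k) p^k (1−p)^(15−k) over k:
  k=0: C(15,0)·0.137^0·0.863^15 = 0.1096887
  k=1: C(15,1)·0.137^1·0.863^14 = 0.2611939
  k=2: C(15,2)·0.137^2·0.863^13 = 0.2902490
  k=3: C(15,3)·0.137^3·0.863^12 = 0.1996653
Total = 0.8607969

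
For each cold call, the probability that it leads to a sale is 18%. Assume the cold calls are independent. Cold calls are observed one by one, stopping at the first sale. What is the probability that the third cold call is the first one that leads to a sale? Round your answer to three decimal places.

Geometric (trials to first success), p = 0.18.
P(Y = 3) = (1−p)^2 · p = 0.6724 · 0.18 = 0.12103

0.121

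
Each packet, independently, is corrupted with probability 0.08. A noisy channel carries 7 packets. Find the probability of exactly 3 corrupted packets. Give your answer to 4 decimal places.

X ~ Binomial(n=7, p=0.08).
P(X=3) = C(7,3) · p^3 · (1−p)^4
= 35 · 0.000512 · 0.71639 = 0.012838

0.0128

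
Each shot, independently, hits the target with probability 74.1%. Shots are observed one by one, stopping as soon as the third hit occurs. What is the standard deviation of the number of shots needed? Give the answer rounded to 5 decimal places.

Y = total shots until the third success; negative binomial with r=3, p=0.741.
SD(Y) = √[r(1−p)/p²] = √(1.4150918) = 1.1895763

1.18958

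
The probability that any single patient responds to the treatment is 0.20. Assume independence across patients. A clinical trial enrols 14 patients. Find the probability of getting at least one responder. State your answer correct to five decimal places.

0.95602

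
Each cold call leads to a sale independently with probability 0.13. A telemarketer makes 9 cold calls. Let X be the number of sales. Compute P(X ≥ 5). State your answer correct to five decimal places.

0.00296

X ~ Binomial(9, 0.13); P(X ≥ 5) = Σ C(9,k) p^k (1−p)^(9−k) over k:
  k=5: C(9,5)·0.13^5·0.87^4 = 0.0026802
  k=6: C(9,6)·0.13^6·0.87^3 = 0.0002670
  k=7: C(9,7)·0.13^7·0.87^2 = 0.0000171
  k=8: C(9,8)·0.13^8·0.87^1 = 0.0000006
  k=9: C(9,9)·0.13^9·0.87^0 = 0.0000000
Total = 0.0029649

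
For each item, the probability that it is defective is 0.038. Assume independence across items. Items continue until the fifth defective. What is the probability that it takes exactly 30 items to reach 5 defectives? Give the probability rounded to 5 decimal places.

0.00071

Y = trial on which the fifth success occurs; negative binomial, r=5, p=0.038.
P(Y=30) = C(29,4) · p^5 · (1−p)^25
= 23751 · 7.9235e-08 · 0.37964 = 0.0007145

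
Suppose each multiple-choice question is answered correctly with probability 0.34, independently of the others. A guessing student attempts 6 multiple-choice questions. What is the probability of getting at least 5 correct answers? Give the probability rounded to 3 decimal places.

X ~ Binomial(6, 0.34); P(X ≥ 5) = Σ C(6,k) p^k (1−p)^(6−k) over k:
  k=5: C(6,5)·0.34^5·0.66^1 = 0.01799
  k=6: C(6,6)·0.34^6·0.66^0 = 0.00154
Total = 0.01954

0.020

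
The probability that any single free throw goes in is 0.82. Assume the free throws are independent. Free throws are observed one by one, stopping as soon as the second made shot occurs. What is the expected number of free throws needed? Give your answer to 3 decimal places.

Y = total free throws until the second success; negative binomial with r=2, p=0.82.
E[Y] = r / p = 2 / 0.82 = 2.43902

2.439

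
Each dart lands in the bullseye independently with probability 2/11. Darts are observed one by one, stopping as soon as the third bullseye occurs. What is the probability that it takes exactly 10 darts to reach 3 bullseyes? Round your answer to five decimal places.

Y = trial on which the third success occurs; negative binomial, r=3, p=0.181818.
P(Y=10) = C(9,2) · p^3 · (1−p)^7
= 36 · 0.0060105 · 0.24544 = 0.0531084

0.05311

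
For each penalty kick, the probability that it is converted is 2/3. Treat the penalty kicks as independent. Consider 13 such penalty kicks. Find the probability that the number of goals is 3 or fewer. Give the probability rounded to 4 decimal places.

0.0016

X ~ Binomial(13, 0.666667); P(X ≤ 3) = Σ C(13,k) p^k (1−p)^(13−k) over k:
  k=0: C(13,0)·0.666667^0·0.333333^13 = 0.000001
  k=1: C(13,1)·0.666667^1·0.333333^12 = 0.000016
  k=2: C(13,2)·0.666667^2·0.333333^11 = 0.000196
  k=3: C(13,3)·0.666667^3·0.333333^10 = 0.001435
Total = 0.001648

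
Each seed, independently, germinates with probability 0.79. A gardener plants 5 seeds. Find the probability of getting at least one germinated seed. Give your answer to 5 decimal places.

0.99959

P(at least one) = 1 − P(none) = 1 − (1 − 0.79)^5
= 1 − 0.0004084 = 0.9995916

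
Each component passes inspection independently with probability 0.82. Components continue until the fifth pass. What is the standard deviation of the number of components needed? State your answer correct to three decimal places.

Y = total components until the fifth success; negative binomial with r=5, p=0.82.
SD(Y) = √[r(1−p)/p²] = √(1.33849) = 1.15693

1.157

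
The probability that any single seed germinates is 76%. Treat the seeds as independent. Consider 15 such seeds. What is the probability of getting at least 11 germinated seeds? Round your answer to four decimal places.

X ~ Binomial(15, 0.76); P(X ≥ 11) = Σ C(15,k) p^k (1−p)^(15−k) over k:
  k=11: C(15,11)·0.76^11·0.24^4 = 0.221272
  k=12: C(15,12)·0.76^12·0.24^3 = 0.233565
  k=13: C(15,13)·0.76^13·0.24^2 = 0.170682
  k=14: C(15,14)·0.76^14·0.24^1 = 0.077213
  k=15: C(15,15)·0.76^15·0.24^0 = 0.016301
Total = 0.719034

0.7190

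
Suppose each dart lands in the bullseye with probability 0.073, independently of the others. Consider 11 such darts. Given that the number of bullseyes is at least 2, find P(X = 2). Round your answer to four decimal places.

X ~ Binomial(11, 0.073). Want P(X=2 | X≥2) = P(X=2) / P(X≥2).
P(X=2) = C(11,2)·0.073^2·0.927^9 = 0.148158
P(X≥2) = 1 − 0.434387 − 0.376282 = 0.189331
Ratio = 0.148158 / 0.189331 = 0.782535

0.7825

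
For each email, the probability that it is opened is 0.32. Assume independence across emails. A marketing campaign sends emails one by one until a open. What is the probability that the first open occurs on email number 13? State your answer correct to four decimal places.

0.0031

Geometric (trials to first success), p = 0.32.
P(Y = 13) = (1−p)^12 · p = 0.0097748 · 0.32 = 0.003128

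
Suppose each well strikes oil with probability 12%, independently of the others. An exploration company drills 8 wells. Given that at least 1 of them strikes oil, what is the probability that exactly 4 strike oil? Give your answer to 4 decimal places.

X ~ Binomial(8, 0.12). Want P(X=4 | X≥1) = P(X=4) / P(X≥1).
P(X=4) = C(8,4)·0.12^4·0.88^4 = 0.008705
P(X≥1) = 1 − 0.359635 = 0.640365
Ratio = 0.008705 / 0.640365 = 0.013593

0.0136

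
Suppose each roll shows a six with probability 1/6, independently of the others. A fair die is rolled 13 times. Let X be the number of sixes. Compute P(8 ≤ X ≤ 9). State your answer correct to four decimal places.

X ~ Binomial(13, 0.166667); P(8 ≤ X ≤ 9) = Σ C(13,k) p^k (1−p)^(13−k) over k:
  k=8: C(13,8)·0.166667^8·0.833333^5 = 0.000308
  k=9: C(13,9)·0.166667^9·0.833333^4 = 0.000034
Total = 0.000342

0.0003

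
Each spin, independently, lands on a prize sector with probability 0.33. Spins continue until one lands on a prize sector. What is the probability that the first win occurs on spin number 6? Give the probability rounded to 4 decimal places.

Geometric (trials to first success), p = 0.33.
P(Y = 6) = (1−p)^5 · p = 0.13501 · 0.33 = 0.044554

0.0446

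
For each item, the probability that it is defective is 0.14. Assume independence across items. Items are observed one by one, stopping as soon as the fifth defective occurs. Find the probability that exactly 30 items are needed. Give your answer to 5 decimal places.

0.02943

Y = trial on which the fifth success occurs; negative binomial, r=5, p=0.14.
P(Y=30) = C(29,4) · p^5 · (1−p)^25
= 23751 · 5.3782e-05 · 0.023039 = 0.0294295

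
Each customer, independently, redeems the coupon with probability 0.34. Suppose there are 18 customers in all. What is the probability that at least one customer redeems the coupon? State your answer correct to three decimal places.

0.999

P(at least one) = 1 − P(none) = 1 − (1 − 0.34)^18
= 1 − 0.00056 = 0.99944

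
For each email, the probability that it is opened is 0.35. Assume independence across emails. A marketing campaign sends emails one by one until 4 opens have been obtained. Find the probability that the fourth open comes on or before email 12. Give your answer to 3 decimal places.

Finishing within 12 emails ⇔ at least 4 successes in the first 12. With X ~ Binomial(12, 0.35), P(Y ≤ 12) = 1 − P(X ≤ 3).
  k=0: C(12,0)·0.35^0·0.65^12 = 0.00569
  k=1: C(12,1)·0.35^1·0.65^11 = 0.03675
  k=2: C(12,2)·0.35^2·0.65^10 = 0.10885
  k=3: C(12,3)·0.35^3·0.65^9 = 0.19537
1 − 0.34665 = 0.65335

0.653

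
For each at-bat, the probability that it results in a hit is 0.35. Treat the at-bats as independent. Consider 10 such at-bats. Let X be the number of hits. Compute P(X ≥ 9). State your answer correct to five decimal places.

0.00054

X ~ Binomial(10, 0.35); P(X ≥ 9) = Σ C(10,k) p^k (1−p)^(10−k) over k:
  k=9: C(10,9)·0.35^9·0.65^1 = 0.0005123
  k=10: C(10,10)·0.35^10·0.65^0 = 0.0000276
Total = 0.0005399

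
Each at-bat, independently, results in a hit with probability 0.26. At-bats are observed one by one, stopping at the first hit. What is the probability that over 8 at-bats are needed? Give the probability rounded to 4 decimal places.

0.0899

Y = number of at-bats to the first success; geometric, p = 0.26.
P(Y > 8) = P(first 8 all fail) = (1−p)^8 = 0.089919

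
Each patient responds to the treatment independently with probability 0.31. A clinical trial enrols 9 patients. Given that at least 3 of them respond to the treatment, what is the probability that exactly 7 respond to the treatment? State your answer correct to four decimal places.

X ~ Binomial(9, 0.31). Want P(X=7 | X≥3) = P(X=7) / P(X≥3).
P(X=7) = C(9,7)·0.31^7·0.69^2 = 0.004716
P(X≥3) = 1 − 0.035452 − 0.143350 − 0.257614 = 0.563584
Ratio = 0.004716 / 0.563584 = 0.008367

0.0084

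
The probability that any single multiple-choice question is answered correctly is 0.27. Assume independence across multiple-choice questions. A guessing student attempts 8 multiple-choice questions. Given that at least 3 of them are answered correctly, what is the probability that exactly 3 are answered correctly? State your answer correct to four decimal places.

X ~ Binomial(8, 0.27). Want P(X=3 | X≥3) = P(X=3) / P(X≥3).
P(X=3) = C(8,3)·0.27^3·0.73^5 = 0.228504
P(X≥3) = 1 − 0.080646 − 0.238624 − 0.308903 = 0.371827
Ratio = 0.228504 / 0.371827 = 0.614544

0.6145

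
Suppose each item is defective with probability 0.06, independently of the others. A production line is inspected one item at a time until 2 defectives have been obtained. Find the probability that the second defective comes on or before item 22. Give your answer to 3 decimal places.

Finishing within 22 items ⇔ at least 2 successes in the first 22. With X ~ Binomial(22, 0.06), P(Y ≤ 22) = 1 − P(X ≤ 1).
  k=0: C(22,0)·0.06^0·0.94^22 = 0.25634
  k=1: C(22,1)·0.06^1·0.94^21 = 0.35996
1 − 0.61630 = 0.38370

0.384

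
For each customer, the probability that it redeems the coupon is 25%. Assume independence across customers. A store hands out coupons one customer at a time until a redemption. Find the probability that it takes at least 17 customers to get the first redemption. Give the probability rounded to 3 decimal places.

0.010

Y = number of customers to the first success; geometric, p = 0.25.
P(Y > 16) = P(first 16 all fail) = (1−p)^16 = 0.01002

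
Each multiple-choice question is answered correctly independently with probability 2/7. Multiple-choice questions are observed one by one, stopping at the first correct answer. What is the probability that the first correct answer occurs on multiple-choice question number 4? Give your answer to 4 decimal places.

Geometric (trials to first success), p = 0.285714.
P(Y = 4) = (1−p)^3 · p = 0.36443 · 0.285714 = 0.104123

0.1041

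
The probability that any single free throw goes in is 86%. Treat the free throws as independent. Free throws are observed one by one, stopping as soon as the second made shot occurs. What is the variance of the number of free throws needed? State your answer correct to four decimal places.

Y = total free throws until the second success; negative binomial with r=2, p=0.86.
Var(Y) = r(1−p)/p² = 2·0.14 / 0.86² = 0.378583

0.3786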